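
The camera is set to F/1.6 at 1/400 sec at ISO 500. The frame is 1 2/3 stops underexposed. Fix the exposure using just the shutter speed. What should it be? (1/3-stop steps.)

1/125s

Underexposed by 1 2/3 stops → need 1 2/3 stops brighter.
Shutter speed: 1/400 → 1/320 → 1/250 → 1/200 → 1/160 → 1/125.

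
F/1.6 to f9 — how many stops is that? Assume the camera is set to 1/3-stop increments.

f/1.6 → f/1.8 → f/2 → f/2.2 → f/2.5 → f/2.8 → f/3.2 → f/3.5 → f/4 → f/4.5 → f/5 → f/5.6 → f/6.3 → f/7.1 → f/8 → f/9 — count the steps: 15 third-stops = 5 stops.

5 stops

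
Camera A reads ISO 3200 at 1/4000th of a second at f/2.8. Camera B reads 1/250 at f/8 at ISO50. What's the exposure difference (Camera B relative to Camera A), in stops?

5 stops darker

Aperture: f/2.8 → f/4 → f/5.6 → f/8 — 3 stops smaller aperture (darker).
Shutter speed: 1/4000 → 1/2000 → 1/1000 → 1/500 → 1/250 — 4 stops slower (brighter).
ISO: 3200 → 1600 → 800 → 400 → 200 → 100 → 50 — 6 stops dropped (darker).
Net: −3 +4 −6 = −5 stops.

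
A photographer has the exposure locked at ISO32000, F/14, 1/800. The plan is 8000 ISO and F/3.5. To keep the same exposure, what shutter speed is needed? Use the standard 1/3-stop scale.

1/3200s

ISO: 32000 → 25600 → 20000 → 16000 → 12800 → 10000 → 8000 — 2 stops dropped (darker).
Aperture: f/14 → f/13 → f/11 → f/10 → f/9 → f/8 → f/7.1 → f/6.3 → f/5.6 → f/5 → f/4.5 → f/4 → f/3.5 — 4 stops larger aperture (brighter).
Net change so far: 2 stops brighter. Offset with the shutter speed: 1/800 → 1/1000 → 1/1250 → 1/1600 → 1/2000 → 1/2500 → 1/3200.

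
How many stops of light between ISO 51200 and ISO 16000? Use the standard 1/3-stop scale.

1 2/3 stops

51200 → 40000 → 32000 → 25600 → 20000 → 16000 — count the steps: 5 third-stops = 1 2/3 stops.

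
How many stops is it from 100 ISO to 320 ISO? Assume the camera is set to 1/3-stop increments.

1 2/3 stops

100 → 125 → 160 → 200 → 250 → 320 — count the steps: 5 third-stops = 1 2/3 stops.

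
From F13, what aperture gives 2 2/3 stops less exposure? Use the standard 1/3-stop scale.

Aperture: f/13 → f/14 → f/16 → f/18 → f/20 → f/22 → f/25 → f/29 → f/32 — 2 2/3 stops smaller aperture (darker).

f/32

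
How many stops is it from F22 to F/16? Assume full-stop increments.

1 stop

f/22 → f/16 — count the steps: 1 stop.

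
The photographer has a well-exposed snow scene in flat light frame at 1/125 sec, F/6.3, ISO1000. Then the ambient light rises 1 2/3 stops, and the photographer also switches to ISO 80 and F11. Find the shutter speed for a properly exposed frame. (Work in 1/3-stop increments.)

1/10s

Scene light: 1 2/3 stops brighter.
ISO: 1000 → 800 → 640 → 500 → 400 → 320 → 250 → 200 → 160 → 125 → 100 → 80 — 3 2/3 stops dropped (darker).
Aperture: f/6.3 → f/7.1 → f/8 → f/9 → f/10 → f/11 — 1 2/3 stops narrower (darker).
Net so far: 3 2/3 stops darker. Shutter speed: 1/125 → 1/100 → 1/80 → 1/60 → 1/50 → 1/40 → 1/30 → 1/25 → 1/20 → 1/15 → 1/13 → 1/10.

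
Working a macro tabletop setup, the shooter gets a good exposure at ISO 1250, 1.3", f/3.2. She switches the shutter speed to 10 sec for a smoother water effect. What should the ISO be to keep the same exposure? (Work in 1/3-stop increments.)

Shutter speed: 1.3 → 1.6 → 2 → 2.5 → 3.2 → 4 → 5 → 6 → 8 → 10 — 3 stops slower (brighter).
Need 3 stops darker from the ISO: 1250 → 1000 → 800 → 640 → 500 → 400 → 320 → 250 → 200 → 160.

ISO 160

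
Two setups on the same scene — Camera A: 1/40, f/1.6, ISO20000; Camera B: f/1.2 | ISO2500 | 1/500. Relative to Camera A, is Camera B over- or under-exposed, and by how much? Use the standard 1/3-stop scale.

Aperture: f/1.6 → f/1.4 → f/1.2 — 2/3 stop wider (brighter).
Shutter speed: 1/40 → 1/50 → 1/60 → 1/80 → 1/100 → 1/125 → 1/160 → 1/200 → 1/250 → 1/320 → 1/400 → 1/500 — 3 2/3 stops faster (darker).
ISO: 20000 → 16000 → 12800 → 10000 → 8000 → 6400 → 5000 → 4000 → 3200 → 2500 — 3 stops lower (darker).
Net: +2/3 −3 2/3 −3 = −6 stops.

6 stops darker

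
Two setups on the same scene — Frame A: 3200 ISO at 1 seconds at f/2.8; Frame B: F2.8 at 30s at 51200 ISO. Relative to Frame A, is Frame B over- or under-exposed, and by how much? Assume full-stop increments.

Aperture: unchanged.
Shutter speed: 1 → 2 → 4 → 8 → 15 → 30 — 5 stops slower (brighter).
ISO: 3200 → 6400 → 12800 → 25600 → 51200 — 4 stops higher (brighter).
Net: +5 +4 = +9 stops.

9 stops brighter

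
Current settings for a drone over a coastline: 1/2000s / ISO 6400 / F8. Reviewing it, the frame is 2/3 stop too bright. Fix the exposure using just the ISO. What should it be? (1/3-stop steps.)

Overexposed by 2/3 stop → need 2/3 stop darker.
ISO: 6400 → 5000 → 4000.

ISO 4000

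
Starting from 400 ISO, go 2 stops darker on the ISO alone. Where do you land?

ISO: 400 → 200 → 100 — 2 stops lower (darker).

ISO 100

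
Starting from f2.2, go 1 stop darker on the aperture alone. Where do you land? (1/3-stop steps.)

Aperture: f/2.2 → f/2.5 → f/2.8 → f/3.2 — 1 stop smaller aperture (darker).

f/3.2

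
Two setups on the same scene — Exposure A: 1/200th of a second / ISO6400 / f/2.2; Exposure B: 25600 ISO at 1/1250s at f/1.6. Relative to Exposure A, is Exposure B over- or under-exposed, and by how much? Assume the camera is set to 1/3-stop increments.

1/3 stop brighter

Aperture: f/2.2 → f/2 → f/1.8 → f/1.6 — 1 stop opened up (brighter).
Shutter speed: 1/200 → 1/250 → 1/320 → 1/400 → 1/500 → 1/640 → 1/800 → 1/1000 → 1/1250 — 2 2/3 stops faster (darker).
ISO: 6400 → 8000 → 10000 → 12800 → 16000 → 20000 → 25600 — 2 stops higher (brighter).
Net: +1 −2 2/3 +2 = +1/3 stops.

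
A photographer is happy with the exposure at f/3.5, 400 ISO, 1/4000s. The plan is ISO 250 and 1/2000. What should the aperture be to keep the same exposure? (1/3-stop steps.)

ISO: 400 → 320 → 250 — 2/3 stop lower (darker).
Shutter speed: 1/4000 → 1/3200 → 1/2500 → 1/2000 — 1 stop slower (brighter).
Net change so far: 1/3 stop brighter. Offset with the aperture: f/3.5 → f/4.

f/4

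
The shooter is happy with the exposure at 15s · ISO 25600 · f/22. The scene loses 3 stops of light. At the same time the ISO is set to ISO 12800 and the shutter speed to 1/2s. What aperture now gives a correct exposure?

f/1.0

Scene light: 3 stops darker.
ISO: 25600 → 12800 — 1 stop dropped (darker).
Shutter speed: 15 → 8 → 4 → 2 → 1 → 1/2 — 5 stops shorter (darker).
Net so far: 9 stops darker. Aperture: f/22 → f/16 → f/11 → f/8 → f/5.6 → f/4 → f/2.8 → f/2 → f/1.4 → f/1.0.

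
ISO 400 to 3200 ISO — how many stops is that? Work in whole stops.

3 stops

400 → 800 → 1600 → 3200 — count the steps: 3 stops.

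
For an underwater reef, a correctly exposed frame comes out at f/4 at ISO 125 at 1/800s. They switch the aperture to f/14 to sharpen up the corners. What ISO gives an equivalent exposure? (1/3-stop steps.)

Aperture: f/4 → f/4.5 → f/5 → f/5.6 → f/6.3 → f/7.1 → f/8 → f/9 → f/10 → f/11 → f/13 → f/14 — 3 2/3 stops stopped down (darker).
Need 3 2/3 stops brighter from the ISO: 125 → 160 → 200 → 250 → 320 → 400 → 500 → 640 → 800 → 1000 → 1250 → 1600.

ISO 1600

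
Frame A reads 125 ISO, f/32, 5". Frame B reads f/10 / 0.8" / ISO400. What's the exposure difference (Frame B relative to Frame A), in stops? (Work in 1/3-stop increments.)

2 1/3 stops brighter

Aperture: f/32 → f/29 → f/25 → f/22 → f/20 → f/18 → f/16 → f/14 → f/13 → f/11 → f/10 — 3 1/3 stops wider (brighter).
Shutter speed: 5 → 4 → 3.2 → 2.5 → 2 → 1.6 → 1.3 → 1 → 0.8 — 2 2/3 stops faster (darker).
ISO: 125 → 160 → 200 → 250 → 320 → 400 — 1 2/3 stops raised (brighter).
Net: +3 1/3 −2 2/3 +1 2/3 = +2 1/3 stops.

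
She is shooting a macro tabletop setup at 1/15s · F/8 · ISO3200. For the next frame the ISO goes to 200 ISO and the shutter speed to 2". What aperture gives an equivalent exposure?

ISO: 3200 → 1600 → 800 → 400 → 200 — 4 stops lower (darker).
Shutter speed: 1/15 → 1/8 → 1/4 → 1/2 → 1 → 2 — 5 stops longer (brighter).
Net change so far: 1 stop brighter. Offset with the aperture: f/8 → f/11.

f/11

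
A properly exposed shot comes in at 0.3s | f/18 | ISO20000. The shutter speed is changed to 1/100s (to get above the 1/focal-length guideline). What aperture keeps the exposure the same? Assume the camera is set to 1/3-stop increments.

f/3.2

Shutter speed: 0.3 → 1/4 → 1/5 → 1/6 → 1/8 → 1/10 → 1/13 → 1/15 → 1/20 → 1/25 → 1/30 → 1/40 → 1/50 → 1/60 → 1/80 → 1/100 — 5 stops faster (darker).
Need 5 stops brighter from the aperture: f/18 → f/16 → f/14 → f/13 → f/11 → f/10 → f/9 → f/8 → f/7.1 → f/6.3 → f/5.6 → f/5 → f/4.5 → f/4 → f/3.5 → f/3.2.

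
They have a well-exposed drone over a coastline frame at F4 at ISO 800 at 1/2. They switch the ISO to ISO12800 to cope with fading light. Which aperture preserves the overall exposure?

f/16

ISO: 800 → 1600 → 3200 → 6400 → 12800 — 4 stops higher (brighter).
Need 4 stops darker from the aperture: f/4 → f/5.6 → f/8 → f/11 → f/16.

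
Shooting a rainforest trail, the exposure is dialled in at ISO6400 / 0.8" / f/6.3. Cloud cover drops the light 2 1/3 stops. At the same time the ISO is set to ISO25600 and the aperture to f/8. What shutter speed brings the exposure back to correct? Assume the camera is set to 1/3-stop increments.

1.6 s

Scene light: 2 1/3 stops darker.
ISO: 6400 → 8000 → 10000 → 12800 → 16000 → 20000 → 25600 — 2 stops raised (brighter).
Aperture: f/6.3 → f/7.1 → f/8 — 2/3 stop smaller aperture (darker).
Net so far: 1 stop darker. Shutter speed: 0.8 → 1 → 1.3 → 1.6.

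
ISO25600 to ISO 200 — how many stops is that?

25600 → 12800 → 6400 → 3200 → 1600 → 800 → 400 → 200 — count the steps: 7 stops.

7 stops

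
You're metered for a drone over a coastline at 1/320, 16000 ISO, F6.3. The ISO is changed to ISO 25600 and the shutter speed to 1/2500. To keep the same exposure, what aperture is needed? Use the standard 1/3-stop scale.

ISO: 16000 → 20000 → 25600 — 2/3 stop higher (brighter).
Shutter speed: 1/320 → 1/400 → 1/500 → 1/640 → 1/800 → 1/1000 → 1/1250 → 1/1600 → 1/2000 → 1/2500 — 3 stops shorter (darker).
Net change so far: 2 1/3 stops darker. Offset with the aperture: f/6.3 → f/5.6 → f/5 → f/4.5 → f/4 → f/3.5 → f/3.2 → f/2.8.

f/2.8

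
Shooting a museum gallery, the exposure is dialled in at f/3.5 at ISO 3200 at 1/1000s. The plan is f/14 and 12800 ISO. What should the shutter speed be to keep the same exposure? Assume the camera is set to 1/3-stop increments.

Aperture: f/3.5 → f/4 → f/4.5 → f/5 → f/5.6 → f/6.3 → f/7.1 → f/8 → f/9 → f/10 → f/11 → f/13 → f/14 — 4 stops stopped down (darker).
ISO: 3200 → 4000 → 5000 → 6400 → 8000 → 10000 → 12800 — 2 stops raised (brighter).
Net change so far: 2 stops darker. Offset with the shutter speed: 1/1000 → 1/800 → 1/640 → 1/500 → 1/400 → 1/320 → 1/250.

1/250s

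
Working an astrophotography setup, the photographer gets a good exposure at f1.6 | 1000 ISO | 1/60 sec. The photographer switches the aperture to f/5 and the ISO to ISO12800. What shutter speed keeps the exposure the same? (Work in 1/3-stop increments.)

Aperture: f/1.6 → f/1.8 → f/2 → f/2.2 → f/2.5 → f/2.8 → f/3.2 → f/3.5 → f/4 → f/4.5 → f/5 — 3 1/3 stops stopped down (darker).
ISO: 1000 → 1250 → 1600 → 2000 → 2500 → 3200 → 4000 → 5000 → 6400 → 8000 → 10000 → 12800 — 3 2/3 stops higher (brighter).
Net change so far: 1/3 stop brighter. Offset with the shutter speed: 1/60 → 1/80.

1/80s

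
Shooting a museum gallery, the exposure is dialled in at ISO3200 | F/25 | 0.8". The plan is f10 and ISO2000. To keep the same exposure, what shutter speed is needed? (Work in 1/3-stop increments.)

1/5s

Aperture: f/25 → f/22 → f/20 → f/18 → f/16 → f/14 → f/13 → f/11 → f/10 — 2 2/3 stops opened up (brighter).
ISO: 3200 → 2500 → 2000 — 2/3 stop lower (darker).
Net change so far: 2 stops brighter. Offset with the shutter speed: 0.8 → 0.6 → 0.5 → 0.4 → 0.3 → 1/4 → 1/5.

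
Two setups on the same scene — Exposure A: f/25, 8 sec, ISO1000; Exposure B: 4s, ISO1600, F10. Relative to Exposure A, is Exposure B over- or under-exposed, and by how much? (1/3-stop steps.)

Aperture: f/25 → f/22 → f/20 → f/18 → f/16 → f/14 → f/13 → f/11 → f/10 — 2 2/3 stops wider (brighter).
Shutter speed: 8 → 6 → 5 → 4 — 1 stop faster (darker).
ISO: 1000 → 1250 → 1600 — 2/3 stop raised (brighter).
Net: +2 2/3 −1 +2/3 = +2 1/3 stops.

2 1/3 stops brighter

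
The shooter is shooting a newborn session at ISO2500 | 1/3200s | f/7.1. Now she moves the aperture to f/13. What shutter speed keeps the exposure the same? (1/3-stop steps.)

Aperture: f/7.1 → f/8 → f/9 → f/10 → f/11 → f/13 — 1 2/3 stops narrower (darker).
Need 1 2/3 stops brighter from the shutter speed: 1/3200 → 1/2500 → 1/2000 → 1/1600 → 1/1250 → 1/1000.

1/1000s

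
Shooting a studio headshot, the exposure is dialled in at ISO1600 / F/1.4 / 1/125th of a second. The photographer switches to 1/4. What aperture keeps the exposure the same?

Shutter speed: 1/125 → 1/60 → 1/30 → 1/15 → 1/8 → 1/4 — 5 stops slower (brighter).
Need 5 stops darker from the aperture: f/1.4 → f/2 → f/2.8 → f/4 → f/5.6 → f/8.

f/8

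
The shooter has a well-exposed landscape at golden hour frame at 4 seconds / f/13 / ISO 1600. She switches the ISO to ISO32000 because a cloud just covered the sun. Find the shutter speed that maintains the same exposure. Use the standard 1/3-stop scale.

1/5s

ISO: 1600 → 2000 → 2500 → 3200 → 4000 → 5000 → 6400 → 8000 → 10000 → 12800 → 16000 → 20000 → 25600 → 32000 — 4 1/3 stops higher (brighter).
Need 4 1/3 stops darker from the shutter speed: 4 → 3.2 → 2.5 → 2 → 1.6 → 1.3 → 1 → 0.8 → 0.6 → 0.5 → 0.4 → 0.3 → 1/4 → 1/5.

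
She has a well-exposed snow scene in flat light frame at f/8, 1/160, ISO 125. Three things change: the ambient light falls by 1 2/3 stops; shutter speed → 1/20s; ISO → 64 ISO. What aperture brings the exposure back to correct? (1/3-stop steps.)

f/9

Scene light: 1 2/3 stops darker.
Shutter speed: 1/160 → 1/125 → 1/100 → 1/80 → 1/60 → 1/50 → 1/40 → 1/30 → 1/25 → 1/20 — 3 stops slower (brighter).
ISO: 125 → 100 → 80 → 64 — 1 stop lower (darker).
Net so far: 1/3 stop brighter. Aperture: f/8 → f/9.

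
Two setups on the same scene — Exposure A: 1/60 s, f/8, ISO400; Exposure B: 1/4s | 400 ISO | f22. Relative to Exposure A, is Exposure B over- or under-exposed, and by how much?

Aperture: f/8 → f/11 → f/16 → f/22 — 3 stops stopped down (darker).
Shutter speed: 1/60 → 1/30 → 1/15 → 1/8 → 1/4 — 4 stops slower (brighter).
ISO: unchanged.
Net: −3 +4 = +1 stop.

1 stop brighter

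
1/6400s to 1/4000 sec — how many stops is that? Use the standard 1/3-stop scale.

2/3 stop

1/6400 → 1/5000 → 1/4000 — count the steps: 2 third-stops = 2/3 stop.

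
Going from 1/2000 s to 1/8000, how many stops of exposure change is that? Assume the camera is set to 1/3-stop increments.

2 stops

1/2000 → 1/2500 → 1/3200 → 1/4000 → 1/5000 → 1/6400 → 1/8000 — count the steps: 6 third-stops = 2 stops.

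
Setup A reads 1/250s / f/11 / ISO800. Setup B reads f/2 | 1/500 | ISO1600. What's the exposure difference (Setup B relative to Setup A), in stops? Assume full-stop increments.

Aperture: f/11 → f/8 → f/5.6 → f/4 → f/2.8 → f/2 — 5 stops wider (brighter).
Shutter speed: 1/250 → 1/500 — 1 stop shorter (darker).
ISO: 800 → 1600 — 1 stop higher (brighter).
Net: +5 −1 +1 = +5 stops.

5 stops brighter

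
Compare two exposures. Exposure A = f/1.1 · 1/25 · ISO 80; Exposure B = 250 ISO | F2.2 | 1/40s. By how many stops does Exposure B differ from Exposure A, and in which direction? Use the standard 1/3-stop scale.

Aperture: f/1.1 → f/1.2 → f/1.4 → f/1.6 → f/1.8 → f/2 → f/2.2 — 2 stops narrower (darker).
Shutter speed: 1/25 → 1/30 → 1/40 — 2/3 stop faster (darker).
ISO: 80 → 100 → 125 → 160 → 200 → 250 — 1 2/3 stops raised (brighter).
Net: −2 −2/3 +1 2/3 = −1 stop.

1 stop darker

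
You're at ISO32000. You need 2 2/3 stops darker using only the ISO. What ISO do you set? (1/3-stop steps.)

ISO: 32000 → 25600 → 20000 → 16000 → 12800 → 10000 → 8000 → 6400 → 5000 — 2 2/3 stops dropped (darker).

ISO 5000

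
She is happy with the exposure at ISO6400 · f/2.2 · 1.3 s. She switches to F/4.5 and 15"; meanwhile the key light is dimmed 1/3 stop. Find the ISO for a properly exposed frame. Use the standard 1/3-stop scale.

ISO 2500

Scene light: 1/3 stop darker.
Aperture: f/2.2 → f/2.5 → f/2.8 → f/3.2 → f/3.5 → f/4 → f/4.5 — 2 stops narrower (darker).
Shutter speed: 1.3 → 1.6 → 2 → 2.5 → 3.2 → 4 → 5 → 6 → 8 → 10 → 13 → 15 — 3 2/3 stops slower (brighter).
Net so far: 1 1/3 stops brighter. ISO: 6400 → 5000 → 4000 → 3200 → 2500.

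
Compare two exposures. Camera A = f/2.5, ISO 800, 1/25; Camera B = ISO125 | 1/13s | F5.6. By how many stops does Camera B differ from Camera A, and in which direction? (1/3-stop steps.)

4 stops darker

Aperture: f/2.5 → f/2.8 → f/3.2 → f/3.5 → f/4 → f/4.5 → f/5 → f/5.6 — 2 1/3 stops stopped down (darker).
Shutter speed: 1/25 → 1/20 → 1/15 → 1/13 — 1 stop longer (brighter).
ISO: 800 → 640 → 500 → 400 → 320 → 250 → 200 → 160 → 125 — 2 2/3 stops lower (darker).
Net: −2 1/3 +1 −2 2/3 = −4 stops.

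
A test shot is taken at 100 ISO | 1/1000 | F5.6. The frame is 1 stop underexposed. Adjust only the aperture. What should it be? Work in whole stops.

Underexposed by 1 stop → need 1 stop brighter.
Aperture: f/5.6 → f/4.

f/4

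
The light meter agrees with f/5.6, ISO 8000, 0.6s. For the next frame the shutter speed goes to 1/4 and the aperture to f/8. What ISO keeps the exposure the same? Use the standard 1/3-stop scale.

ISO 40000

Shutter speed: 0.6 → 0.5 → 0.4 → 0.3 → 1/4 — 1 1/3 stops faster (darker).
Aperture: f/5.6 → f/6.3 → f/7.1 → f/8 — 1 stop narrower (darker).
Net change so far: 2 1/3 stops darker. Offset with the ISO: 8000 → 10000 → 12800 → 16000 → 20000 → 25600 → 32000 → 40000.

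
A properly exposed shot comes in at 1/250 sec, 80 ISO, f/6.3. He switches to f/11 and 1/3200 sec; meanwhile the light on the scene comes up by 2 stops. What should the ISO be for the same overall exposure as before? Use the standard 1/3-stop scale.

ISO 800

Scene light: 2 stops brighter.
Aperture: f/6.3 → f/7.1 → f/8 → f/9 → f/10 → f/11 — 1 2/3 stops stopped down (darker).
Shutter speed: 1/250 → 1/320 → 1/400 → 1/500 → 1/640 → 1/800 → 1/1000 → 1/1250 → 1/1600 → 1/2000 → 1/2500 → 1/3200 — 3 2/3 stops faster (darker).
Net so far: 3 1/3 stops darker. ISO: 80 → 100 → 125 → 160 → 200 → 250 → 320 → 400 → 500 → 640 → 800.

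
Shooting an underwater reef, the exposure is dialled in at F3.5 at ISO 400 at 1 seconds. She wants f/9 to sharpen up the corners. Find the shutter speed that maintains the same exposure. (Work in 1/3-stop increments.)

Aperture: f/3.5 → f/4 → f/4.5 → f/5 → f/5.6 → f/6.3 → f/7.1 → f/8 → f/9 — 2 2/3 stops narrower (darker).
Need 2 2/3 stops brighter from the shutter speed: 1 → 1.3 → 1.6 → 2 → 2.5 → 3.2 → 4 → 5 → 6.

6 s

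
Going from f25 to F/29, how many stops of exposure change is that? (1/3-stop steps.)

f/25 → f/29 — count the steps: 1 third-stops = 1/3 stop.

1/3 stop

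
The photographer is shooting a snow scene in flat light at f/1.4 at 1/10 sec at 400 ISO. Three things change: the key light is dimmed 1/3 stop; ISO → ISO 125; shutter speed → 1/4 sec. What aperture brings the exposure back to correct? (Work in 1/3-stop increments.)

f/1.1

Scene light: 1/3 stop darker.
ISO: 400 → 320 → 250 → 200 → 160 → 125 — 1 2/3 stops lower (darker).
Shutter speed: 1/10 → 1/8 → 1/6 → 1/5 → 1/4 — 1 1/3 stops longer (brighter).
Net so far: 2/3 stop darker. Aperture: f/1.4 → f/1.2 → f/1.1.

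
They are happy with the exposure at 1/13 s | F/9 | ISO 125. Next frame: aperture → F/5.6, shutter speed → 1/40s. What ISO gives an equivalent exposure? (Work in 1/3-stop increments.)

ISO 160

Aperture: f/9 → f/8 → f/7.1 → f/6.3 → f/5.6 — 1 1/3 stops larger aperture (brighter).
Shutter speed: 1/13 → 1/15 → 1/20 → 1/25 → 1/30 → 1/40 — 1 2/3 stops shorter (darker).
Net change so far: 1/3 stop darker. Offset with the ISO: 125 → 160.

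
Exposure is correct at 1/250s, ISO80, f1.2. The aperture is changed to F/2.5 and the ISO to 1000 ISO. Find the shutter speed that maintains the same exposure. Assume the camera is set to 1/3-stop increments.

1/800s

Aperture: f/1.2 → f/1.4 → f/1.6 → f/1.8 → f/2 → f/2.2 → f/2.5 — 2 stops smaller aperture (darker).
ISO: 80 → 100 → 125 → 160 → 200 → 250 → 320 → 400 → 500 → 640 → 800 → 1000 — 3 2/3 stops higher (brighter).
Net change so far: 1 2/3 stops brighter. Offset with the shutter speed: 1/250 → 1/320 → 1/400 → 1/500 → 1/640 → 1/800.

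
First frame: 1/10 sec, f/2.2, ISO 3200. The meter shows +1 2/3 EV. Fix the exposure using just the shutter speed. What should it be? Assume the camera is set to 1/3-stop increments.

1/30s

Overexposed by 1 2/3 stops → need 1 2/3 stops darker.
Shutter speed: 1/10 → 1/13 → 1/15 → 1/20 → 1/25 → 1/30.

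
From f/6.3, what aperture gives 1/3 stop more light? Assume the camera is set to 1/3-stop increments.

Aperture: f/6.3 → f/5.6 — 1/3 stop opened up (brighter).

f/5.6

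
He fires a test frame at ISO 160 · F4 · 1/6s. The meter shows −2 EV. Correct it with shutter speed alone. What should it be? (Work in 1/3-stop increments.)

0.6 s

Underexposed by 2 stops → need 2 stops brighter.
Shutter speed: 1/6 → 1/5 → 1/4 → 0.3 → 0.4 → 0.5 → 0.6.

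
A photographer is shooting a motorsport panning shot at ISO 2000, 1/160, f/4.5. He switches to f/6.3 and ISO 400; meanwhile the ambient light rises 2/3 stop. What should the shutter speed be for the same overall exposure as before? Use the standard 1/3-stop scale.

Scene light: 2/3 stop brighter.
Aperture: f/4.5 → f/5 → f/5.6 → f/6.3 — 1 stop smaller aperture (darker).
ISO: 2000 → 1600 → 1250 → 1000 → 800 → 640 → 500 → 400 — 2 1/3 stops lower (darker).
Net so far: 2 2/3 stops darker. Shutter speed: 1/160 → 1/125 → 1/100 → 1/80 → 1/60 → 1/50 → 1/40 → 1/30 → 1/25.

1/25s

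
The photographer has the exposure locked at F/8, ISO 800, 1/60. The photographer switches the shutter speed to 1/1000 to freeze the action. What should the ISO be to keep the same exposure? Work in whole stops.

ISO 12800

Shutter speed: 1/60 → 1/125 → 1/250 → 1/500 → 1/1000 — 4 stops shorter (darker).
Need 4 stops brighter from the ISO: 800 → 1600 → 3200 → 6400 → 12800.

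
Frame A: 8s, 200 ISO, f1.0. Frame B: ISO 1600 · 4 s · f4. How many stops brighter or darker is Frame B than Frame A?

2 stops darker

Aperture: f/1.0 → f/1.4 → f/2 → f/2.8 → f/4 — 4 stops stopped down (darker).
Shutter speed: 8 → 4 — 1 stop faster (darker).
ISO: 200 → 400 → 800 → 1600 — 3 stops higher (brighter).
Net: −4 −1 +3 = −2 stops.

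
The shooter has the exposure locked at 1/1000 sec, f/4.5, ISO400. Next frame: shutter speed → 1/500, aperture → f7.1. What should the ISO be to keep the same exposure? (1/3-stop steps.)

Shutter speed: 1/1000 → 1/800 → 1/640 → 1/500 — 1 stop slower (brighter).
Aperture: f/4.5 → f/5 → f/5.6 → f/6.3 → f/7.1 — 1 1/3 stops stopped down (darker).
Net change so far: 1/3 stop darker. Offset with the ISO: 400 → 500.

ISO 500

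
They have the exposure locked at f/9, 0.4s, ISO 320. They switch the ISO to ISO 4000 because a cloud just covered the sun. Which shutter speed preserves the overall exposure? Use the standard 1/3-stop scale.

1/30s

ISO: 320 → 400 → 500 → 640 → 800 → 1000 → 1250 → 1600 → 2000 → 2500 → 3200 → 4000 — 3 2/3 stops raised (brighter).
Need 3 2/3 stops darker from the shutter speed: 0.4 → 0.3 → 1/4 → 1/5 → 1/6 → 1/8 → 1/10 → 1/13 → 1/15 → 1/20 → 1/25 → 1/30.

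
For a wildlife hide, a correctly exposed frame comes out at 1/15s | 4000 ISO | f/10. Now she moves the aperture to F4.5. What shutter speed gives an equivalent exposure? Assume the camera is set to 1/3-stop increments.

1/80s

Aperture: f/10 → f/9 → f/8 → f/7.1 → f/6.3 → f/5.6 → f/5 → f/4.5 — 2 1/3 stops wider (brighter).
Need 2 1/3 stops darker from the shutter speed: 1/15 → 1/20 → 1/25 → 1/30 → 1/40 → 1/50 → 1/60 → 1/80.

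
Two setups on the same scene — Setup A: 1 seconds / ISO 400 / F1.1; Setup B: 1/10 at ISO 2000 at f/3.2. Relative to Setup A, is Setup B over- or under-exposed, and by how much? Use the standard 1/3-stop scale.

Aperture: f/1.1 → f/1.2 → f/1.4 → f/1.6 → f/1.8 → f/2 → f/2.2 → f/2.5 → f/2.8 → f/3.2 — 3 stops smaller aperture (darker).
Shutter speed: 1 → 0.8 → 0.6 → 0.5 → 0.4 → 0.3 → 1/4 → 1/5 → 1/6 → 1/8 → 1/10 — 3 1/3 stops faster (darker).
ISO: 400 → 500 → 640 → 800 → 1000 → 1250 → 1600 → 2000 — 2 1/3 stops higher (brighter).
Net: −3 −3 1/3 +2 1/3 = −4 stops.

4 stops darker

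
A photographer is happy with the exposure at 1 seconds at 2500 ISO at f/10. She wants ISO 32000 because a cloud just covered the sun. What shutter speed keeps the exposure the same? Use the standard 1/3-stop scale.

1/13s

ISO: 2500 → 3200 → 4000 → 5000 → 6400 → 8000 → 10000 → 12800 → 16000 → 20000 → 25600 → 32000 — 3 2/3 stops higher (brighter).
Need 3 2/3 stops darker from the shutter speed: 1 → 0.8 → 0.6 → 0.5 → 0.4 → 0.3 → 1/4 → 1/5 → 1/6 → 1/8 → 1/10 → 1/13.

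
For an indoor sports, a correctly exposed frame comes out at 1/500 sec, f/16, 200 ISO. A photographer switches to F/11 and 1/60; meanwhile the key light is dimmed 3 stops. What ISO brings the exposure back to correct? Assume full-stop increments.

Scene light: 3 stops darker.
Aperture: f/16 → f/11 — 1 stop wider (brighter).
Shutter speed: 1/500 → 1/250 → 1/125 → 1/60 — 3 stops slower (brighter).
Net so far: 1 stop brighter. ISO: 200 → 100.

ISO 100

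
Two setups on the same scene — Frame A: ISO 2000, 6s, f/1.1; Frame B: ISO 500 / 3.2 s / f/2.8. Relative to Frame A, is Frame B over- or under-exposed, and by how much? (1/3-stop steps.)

Aperture: f/1.1 → f/1.2 → f/1.4 → f/1.6 → f/1.8 → f/2 → f/2.2 → f/2.5 → f/2.8 — 2 2/3 stops stopped down (darker).
Shutter speed: 6 → 5 → 4 → 3.2 — 1 stop faster (darker).
ISO: 2000 → 1600 → 1250 → 1000 → 800 → 640 → 500 — 2 stops lower (darker).
Net: −2 2/3 −1 −2 = −5 2/3 stops.

5 2/3 stops darker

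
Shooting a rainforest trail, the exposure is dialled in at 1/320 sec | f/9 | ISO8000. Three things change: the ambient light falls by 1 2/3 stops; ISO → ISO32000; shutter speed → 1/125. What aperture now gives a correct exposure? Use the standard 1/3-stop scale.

Scene light: 1 2/3 stops darker.
ISO: 8000 → 10000 → 12800 → 16000 → 20000 → 25600 → 32000 — 2 stops higher (brighter).
Shutter speed: 1/320 → 1/250 → 1/200 → 1/160 → 1/125 — 1 1/3 stops slower (brighter).
Net so far: 1 2/3 stops brighter. Aperture: f/9 → f/10 → f/11 → f/13 → f/14 → f/16.

f/16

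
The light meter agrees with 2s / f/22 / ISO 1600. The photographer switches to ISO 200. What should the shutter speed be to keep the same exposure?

15 s

ISO: 1600 → 800 → 400 → 200 — 3 stops dropped (darker).
Need 3 stops brighter from the shutter speed: 2 → 4 → 8 → 15.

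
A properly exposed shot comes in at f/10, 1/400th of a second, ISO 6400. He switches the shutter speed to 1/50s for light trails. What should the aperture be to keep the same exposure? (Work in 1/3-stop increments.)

Shutter speed: 1/400 → 1/320 → 1/250 → 1/200 → 1/160 → 1/125 → 1/100 → 1/80 → 1/60 → 1/50 — 3 stops slower (brighter).
Need 3 stops darker from the aperture: f/10 → f/11 → f/13 → f/14 → f/16 → f/18 → f/20 → f/22 → f/25 → f/29.

f/29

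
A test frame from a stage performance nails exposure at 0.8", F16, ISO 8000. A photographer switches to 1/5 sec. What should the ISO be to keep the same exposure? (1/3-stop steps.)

Shutter speed: 0.8 → 0.6 → 0.5 → 0.4 → 0.3 → 1/4 → 1/5 — 2 stops shorter (darker).
Need 2 stops brighter from the ISO: 8000 → 10000 → 12800 → 16000 → 20000 → 25600 → 32000.

ISO 32000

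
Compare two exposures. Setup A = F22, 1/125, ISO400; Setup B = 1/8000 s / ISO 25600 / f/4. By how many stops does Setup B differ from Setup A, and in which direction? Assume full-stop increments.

5 stops brighter

Aperture: f/22 → f/16 → f/11 → f/8 → f/5.6 → f/4 — 5 stops opened up (brighter).
Shutter speed: 1/125 → 1/250 → 1/500 → 1/1000 → 1/2000 → 1/4000 → 1/8000 — 6 stops shorter (darker).
ISO: 400 → 800 → 1600 → 3200 → 6400 → 12800 → 25600 — 6 stops raised (brighter).
Net: +5 −6 +6 = +5 stops.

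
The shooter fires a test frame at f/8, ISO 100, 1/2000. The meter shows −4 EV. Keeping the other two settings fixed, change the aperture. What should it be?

f/2

Underexposed by 4 stops → need 4 stops brighter.
Aperture: f/8 → f/5.6 → f/4 → f/2.8 → f/2.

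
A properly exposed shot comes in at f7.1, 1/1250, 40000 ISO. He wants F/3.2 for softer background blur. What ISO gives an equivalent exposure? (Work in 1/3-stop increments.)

ISO 8000

Aperture: f/7.1 → f/6.3 → f/5.6 → f/5 → f/4.5 → f/4 → f/3.5 → f/3.2 — 2 1/3 stops larger aperture (brighter).
Need 2 1/3 stops darker from the ISO: 40000 → 32000 → 25600 → 20000 → 16000 → 12800 → 10000 → 8000.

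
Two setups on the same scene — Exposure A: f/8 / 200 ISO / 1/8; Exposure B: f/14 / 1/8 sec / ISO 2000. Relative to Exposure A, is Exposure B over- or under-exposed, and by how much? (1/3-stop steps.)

1 2/3 stops brighter

Aperture: f/8 → f/9 → f/10 → f/11 → f/13 → f/14 — 1 2/3 stops stopped down (darker).
Shutter speed: unchanged.
ISO: 200 → 250 → 320 → 400 → 500 → 640 → 800 → 1000 → 1250 → 1600 → 2000 — 3 1/3 stops higher (brighter).
Net: −1 2/3 +3 1/3 = +1 2/3 stops.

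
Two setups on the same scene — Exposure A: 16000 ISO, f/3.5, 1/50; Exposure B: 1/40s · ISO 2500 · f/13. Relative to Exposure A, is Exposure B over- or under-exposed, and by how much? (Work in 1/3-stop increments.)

6 stops darker

Aperture: f/3.5 → f/4 → f/4.5 → f/5 → f/5.6 → f/6.3 → f/7.1 → f/8 → f/9 → f/10 → f/11 → f/13 — 3 2/3 stops smaller aperture (darker).
Shutter speed: 1/50 → 1/40 — 1/3 stop slower (brighter).
ISO: 16000 → 12800 → 10000 → 8000 → 6400 → 5000 → 4000 → 3200 → 2500 — 2 2/3 stops lower (darker).
Net: −3 2/3 +1/3 −2 2/3 = −6 stops.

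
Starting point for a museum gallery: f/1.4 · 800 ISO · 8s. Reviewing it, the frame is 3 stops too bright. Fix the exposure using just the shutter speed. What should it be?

Overexposed by 3 stops → need 3 stops darker.
Shutter speed: 8 → 4 → 2 → 1.

1 s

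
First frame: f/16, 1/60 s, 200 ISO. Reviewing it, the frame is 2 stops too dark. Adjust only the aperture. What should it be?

f/8

Underexposed by 2 stops → need 2 stops brighter.
Aperture: f/16 → f/11 → f/8.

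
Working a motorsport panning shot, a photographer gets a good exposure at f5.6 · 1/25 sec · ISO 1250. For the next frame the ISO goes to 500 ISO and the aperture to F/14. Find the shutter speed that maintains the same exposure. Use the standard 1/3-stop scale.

ISO: 1250 → 1000 → 800 → 640 → 500 — 1 1/3 stops lower (darker).
Aperture: f/5.6 → f/6.3 → f/7.1 → f/8 → f/9 → f/10 → f/11 → f/13 → f/14 — 2 2/3 stops narrower (darker).
Net change so far: 4 stops darker. Offset with the shutter speed: 1/25 → 1/20 → 1/15 → 1/13 → 1/10 → 1/8 → 1/6 → 1/5 → 1/4 → 0.3 → 0.4 → 0.5 → 0.6.

0.6 s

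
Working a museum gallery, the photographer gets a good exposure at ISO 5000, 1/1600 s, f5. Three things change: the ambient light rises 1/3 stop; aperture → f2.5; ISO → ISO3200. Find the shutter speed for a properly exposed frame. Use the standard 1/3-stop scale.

1/5000s

Scene light: 1/3 stop brighter.
Aperture: f/5 → f/4.5 → f/4 → f/3.5 → f/3.2 → f/2.8 → f/2.5 — 2 stops wider (brighter).
ISO: 5000 → 4000 → 3200 — 2/3 stop dropped (darker).
Net so far: 1 2/3 stops brighter. Shutter speed: 1/1600 → 1/2000 → 1/2500 → 1/3200 → 1/4000 → 1/5000.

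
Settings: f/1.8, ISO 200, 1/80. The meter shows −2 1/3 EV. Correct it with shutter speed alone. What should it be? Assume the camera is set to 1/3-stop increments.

1/15s

Underexposed by 2 1/3 stops → need 2 1/3 stops brighter.
Shutter speed: 1/80 → 1/60 → 1/50 → 1/40 → 1/30 → 1/25 → 1/20 → 1/15.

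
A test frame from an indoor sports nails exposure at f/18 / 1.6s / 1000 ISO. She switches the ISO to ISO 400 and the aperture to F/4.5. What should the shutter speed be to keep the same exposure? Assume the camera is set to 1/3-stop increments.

1/4s

ISO: 1000 → 800 → 640 → 500 → 400 — 1 1/3 stops lower (darker).
Aperture: f/18 → f/16 → f/14 → f/13 → f/11 → f/10 → f/9 → f/8 → f/7.1 → f/6.3 → f/5.6 → f/5 → f/4.5 — 4 stops wider (brighter).
Net change so far: 2 2/3 stops brighter. Offset with the shutter speed: 1.6 → 1.3 → 1 → 0.8 → 0.6 → 0.5 → 0.4 → 0.3 → 1/4.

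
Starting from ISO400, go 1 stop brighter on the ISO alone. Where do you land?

ISO: 400 → 800 — 1 stop raised (brighter).

ISO 800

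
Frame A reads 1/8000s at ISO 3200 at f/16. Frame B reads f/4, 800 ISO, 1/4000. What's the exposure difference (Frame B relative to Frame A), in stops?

3 stops brighter

Aperture: f/16 → f/11 → f/8 → f/5.6 → f/4 — 4 stops opened up (brighter).
Shutter speed: 1/8000 → 1/4000 — 1 stop longer (brighter).
ISO: 3200 → 1600 → 800 — 2 stops dropped (darker).
Net: +4 +1 −2 = +3 stops.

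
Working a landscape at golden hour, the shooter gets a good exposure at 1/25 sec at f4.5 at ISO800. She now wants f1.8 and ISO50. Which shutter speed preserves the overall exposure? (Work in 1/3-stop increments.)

Aperture: f/4.5 → f/4 → f/3.5 → f/3.2 → f/2.8 → f/2.5 → f/2.2 → f/2 → f/1.8 — 2 2/3 stops larger aperture (brighter).
ISO: 800 → 640 → 500 → 400 → 320 → 250 → 200 → 160 → 125 → 100 → 80 → 64 → 50 — 4 stops dropped (darker).
Net change so far: 1 1/3 stops darker. Offset with the shutter speed: 1/25 → 1/20 → 1/15 → 1/13 → 1/10.

1/10s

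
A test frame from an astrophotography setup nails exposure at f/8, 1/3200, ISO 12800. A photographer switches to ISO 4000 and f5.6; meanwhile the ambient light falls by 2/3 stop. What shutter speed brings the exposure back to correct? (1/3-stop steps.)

1/1250s

Scene light: 2/3 stop darker.
ISO: 12800 → 10000 → 8000 → 6400 → 5000 → 4000 — 1 2/3 stops lower (darker).
Aperture: f/8 → f/7.1 → f/6.3 → f/5.6 — 1 stop opened up (brighter).
Net so far: 1 1/3 stops darker. Shutter speed: 1/3200 → 1/2500 → 1/2000 → 1/1600 → 1/1250.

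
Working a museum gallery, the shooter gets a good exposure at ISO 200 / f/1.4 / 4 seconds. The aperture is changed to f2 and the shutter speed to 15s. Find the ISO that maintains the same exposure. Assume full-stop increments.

Aperture: f/1.4 → f/2 — 1 stop narrower (darker).
Shutter speed: 4 → 8 → 15 — 2 stops longer (brighter).
Net change so far: 1 stop brighter. Offset with the ISO: 200 → 100.

ISO 100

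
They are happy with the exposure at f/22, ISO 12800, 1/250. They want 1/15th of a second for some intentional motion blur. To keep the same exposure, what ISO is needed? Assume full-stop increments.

Shutter speed: 1/250 → 1/125 → 1/60 → 1/30 → 1/15 — 4 stops slower (brighter).
Need 4 stops darker from the ISO: 12800 → 6400 → 3200 → 1600 → 800.

ISO 800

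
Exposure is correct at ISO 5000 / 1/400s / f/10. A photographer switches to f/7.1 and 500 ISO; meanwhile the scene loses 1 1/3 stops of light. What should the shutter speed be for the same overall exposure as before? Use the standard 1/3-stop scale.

Scene light: 1 1/3 stops darker.
Aperture: f/10 → f/9 → f/8 → f/7.1 — 1 stop larger aperture (brighter).
ISO: 5000 → 4000 → 3200 → 2500 → 2000 → 1600 → 1250 → 1000 → 800 → 640 → 500 — 3 1/3 stops lower (darker).
Net so far: 3 2/3 stops darker. Shutter speed: 1/400 → 1/320 → 1/250 → 1/200 → 1/160 → 1/125 → 1/100 → 1/80 → 1/60 → 1/50 → 1/40 → 1/30.

1/30s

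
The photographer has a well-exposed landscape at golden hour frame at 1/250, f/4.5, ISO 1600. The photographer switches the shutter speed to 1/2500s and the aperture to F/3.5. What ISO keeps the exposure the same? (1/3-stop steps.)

Shutter speed: 1/250 → 1/320 → 1/400 → 1/500 → 1/640 → 1/800 → 1/1000 → 1/1250 → 1/1600 → 1/2000 → 1/2500 — 3 1/3 stops faster (darker).
Aperture: f/4.5 → f/4 → f/3.5 — 2/3 stop wider (brighter).
Net change so far: 2 2/3 stops darker. Offset with the ISO: 1600 → 2000 → 2500 → 3200 → 4000 → 5000 → 6400 → 8000 → 10000.

ISO 10000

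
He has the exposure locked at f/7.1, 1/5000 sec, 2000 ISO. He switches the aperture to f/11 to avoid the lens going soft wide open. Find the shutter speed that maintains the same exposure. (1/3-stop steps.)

1/2000s

Aperture: f/7.1 → f/8 → f/9 → f/10 → f/11 — 1 1/3 stops stopped down (darker).
Need 1 1/3 stops brighter from the shutter speed: 1/5000 → 1/4000 → 1/3200 → 1/2500 → 1/2000.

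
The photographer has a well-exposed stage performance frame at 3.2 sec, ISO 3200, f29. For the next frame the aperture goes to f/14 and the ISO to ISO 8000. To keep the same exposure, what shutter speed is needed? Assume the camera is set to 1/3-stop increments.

Aperture: f/29 → f/25 → f/22 → f/20 → f/18 → f/16 → f/14 — 2 stops opened up (brighter).
ISO: 3200 → 4000 → 5000 → 6400 → 8000 — 1 1/3 stops higher (brighter).
Net change so far: 3 1/3 stops brighter. Offset with the shutter speed: 3.2 → 2.5 → 2 → 1.6 → 1.3 → 1 → 0.8 → 0.6 → 0.5 → 0.4 → 0.3.

0.3 s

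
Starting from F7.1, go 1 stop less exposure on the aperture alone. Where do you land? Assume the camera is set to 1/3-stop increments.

Aperture: f/7.1 → f/8 → f/9 → f/10 — 1 stop stopped down (darker).

f/10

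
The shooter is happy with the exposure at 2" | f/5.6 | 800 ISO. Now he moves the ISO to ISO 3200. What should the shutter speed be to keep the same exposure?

ISO: 800 → 1600 → 3200 — 2 stops higher (brighter).
Need 2 stops darker from the shutter speed: 2 → 1 → 1/2.

1/2s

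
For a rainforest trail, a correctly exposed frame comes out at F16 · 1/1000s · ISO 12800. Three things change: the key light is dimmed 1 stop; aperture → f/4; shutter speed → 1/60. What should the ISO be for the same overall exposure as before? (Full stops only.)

Scene light: 1 stop darker.
Aperture: f/16 → f/11 → f/8 → f/5.6 → f/4 — 4 stops larger aperture (brighter).
Shutter speed: 1/1000 → 1/500 → 1/250 → 1/125 → 1/60 — 4 stops longer (brighter).
Net so far: 7 stops brighter. ISO: 12800 → 6400 → 3200 → 1600 → 800 → 400 → 200 → 100.

ISO 100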